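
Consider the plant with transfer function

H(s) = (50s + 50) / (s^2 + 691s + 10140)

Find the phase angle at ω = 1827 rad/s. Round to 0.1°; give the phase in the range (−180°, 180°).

Substitute s = j1827:
Numerator: 50(j1827) + 50 = 50 + j91350
Denominator: (j1827)^2 + 691(j1827) + 10140 = -3327789 + j1262457
|N| = √(50² + 91350²) ≈ 91350, ∠N ≈ 89.97°
|D| = √(3327789² + 1262457²) ≈ 3.5592e+06, ∠D ≈ 159.22°
∠H = 89.97° − 159.22° = -69.25°

-69.3°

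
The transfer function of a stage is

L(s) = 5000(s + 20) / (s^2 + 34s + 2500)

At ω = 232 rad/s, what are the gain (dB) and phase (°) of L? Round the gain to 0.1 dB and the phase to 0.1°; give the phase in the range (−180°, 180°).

27.0 dB, -86.2°

At s = jω = j232:
zero (s+20): 20 + j232 → |·| = √(20²+232²) = √54224 ≈ 232.86, ∠ = arctan(232/20) ≈ 85.07°
quadratic: (j232)² + 34·j232 + 2500 = -51324 + j7888 → |·| ≈ 51927, ∠ ≈ 171.26°
|L| = 5000 · 232.86 / 51927 ≈ 22.422
Gain = 20 log₁₀(22.422) ≈ 27.01 dB
∠L = 85.07° − 171.26° = -86.19°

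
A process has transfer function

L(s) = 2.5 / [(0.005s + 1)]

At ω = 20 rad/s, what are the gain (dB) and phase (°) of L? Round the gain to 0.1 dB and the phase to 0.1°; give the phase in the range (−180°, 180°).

At ω = 20 rad/s:
pole (1 + j20·0.005) = 1 + j0.1 → |·| ≈ 1.005, ∠ ≈ 5.71°
|L| = 2.5 · 1 / (1.005) ≈ 2.4876
Gain = 20 log₁₀(2.4876) ≈ 7.92 dB
∠L = (0°) − (5.71°) = -5.71°

7.9 dB, -5.7°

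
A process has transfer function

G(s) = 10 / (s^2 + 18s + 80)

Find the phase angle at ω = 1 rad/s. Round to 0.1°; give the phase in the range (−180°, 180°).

-12.8°

Substitute s = j1:
Numerator: 10 = 10 + j0
Denominator: (j1)^2 + 18(j1) + 80 = 79 + j18
|N| = √(10² + 0²) ≈ 10, ∠N ≈ 0.00°
|D| = √(79² + 18²) ≈ 81.025, ∠D ≈ 12.84°
∠G = 0.00° − 12.84° = -12.84°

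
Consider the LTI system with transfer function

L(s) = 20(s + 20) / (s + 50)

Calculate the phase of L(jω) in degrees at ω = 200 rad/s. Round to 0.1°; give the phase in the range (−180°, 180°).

8.3°

At s = jω = j200:
zero (s+20): 20 + j200 → |·| = √(20²+200²) = √40400 ≈ 201, ∠ = arctan(200/20) ≈ 84.29°
pole (s+50): 50 + j200 → |·| = √(50²+200²) = √42500 ≈ 206.16, ∠ = arctan(200/50) ≈ 75.96°
∠L = 84.29° − 75.96° = 8.33°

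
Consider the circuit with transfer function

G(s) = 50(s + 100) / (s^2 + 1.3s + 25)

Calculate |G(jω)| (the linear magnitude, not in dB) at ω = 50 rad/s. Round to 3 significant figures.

At s = jω = j50:
zero (s+100): 100 + j50 → |·| = √(100²+50²) = √12500 ≈ 111.8, ∠ = arctan(50/100) ≈ 26.57°
quadratic: (j50)² + 1.3·j50 + 25 = -2475 + j65 → |·| ≈ 2475.9, ∠ ≈ 178.50°
|G| = 50 · 111.8 / 2475.9 ≈ 2.2578

2.26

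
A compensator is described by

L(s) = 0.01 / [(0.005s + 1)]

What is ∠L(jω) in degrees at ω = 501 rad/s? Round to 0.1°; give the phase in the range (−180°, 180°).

-68.2°

At ω = 501 rad/s:
pole (1 + j501·0.005) = 1 + j2.505 → |·| ≈ 2.6972, ∠ ≈ 68.24°
∠L = (0°) − (68.24°) = -68.24°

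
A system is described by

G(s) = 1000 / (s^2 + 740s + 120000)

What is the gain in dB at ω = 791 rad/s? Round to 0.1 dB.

-57.8 dB

Substitute s = j791:
Numerator: 1000 = 1000 + j0
Denominator: (j791)^2 + 740(j791) + 120000 = -505681 + j585340
|N| = √(1000² + 0²) ≈ 1000, ∠N ≈ 0.00°
|D| = √(505681² + 585340²) ≈ 7.7352e+05, ∠D ≈ 130.82°
|G| = 1000 / 7.7352e+05 ≈ 0.0012928
Gain = 20 log₁₀(0.0012928) ≈ -57.77 dB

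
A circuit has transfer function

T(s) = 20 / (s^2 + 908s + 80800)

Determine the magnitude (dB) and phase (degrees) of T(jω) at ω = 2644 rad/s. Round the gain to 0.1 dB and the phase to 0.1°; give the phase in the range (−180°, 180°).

Substitute s = j2644:
Numerator: 20 = 20 + j0
Denominator: (j2644)^2 + 908(j2644) + 80800 = -6909936 + j2400752
|N| = √(20² + 0²) ≈ 20, ∠N ≈ 0.00°
|D| = √(6909936² + 2400752²) ≈ 7.3151e+06, ∠D ≈ 160.84°
|T| = 20 / 7.3151e+06 ≈ 2.7341e-06
Gain = 20 log₁₀(2.7341e-06) ≈ -111.26 dB
∠T = 0.00° − 160.84° = -160.84°

-111.3 dB, -160.8°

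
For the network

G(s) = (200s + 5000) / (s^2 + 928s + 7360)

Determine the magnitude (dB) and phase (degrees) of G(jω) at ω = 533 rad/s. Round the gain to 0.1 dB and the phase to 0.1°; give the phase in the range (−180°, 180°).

Substitute s = j533:
Numerator: 200(j533) + 5000 = 5000 + j106600
Denominator: (j533)^2 + 928(j533) + 7360 = -276729 + j494624
|N| = √(5000² + 106600²) ≈ 1.0672e+05, ∠N ≈ 87.31°
|D| = √(276729² + 494624²) ≈ 5.6677e+05, ∠D ≈ 119.23°
|G| = 1.0672e+05 / 5.6677e+05 ≈ 0.1883
Gain = 20 log₁₀(0.1883) ≈ -14.50 dB
∠G = 87.31° − 119.23° = -31.92°

-14.5 dB, -31.9°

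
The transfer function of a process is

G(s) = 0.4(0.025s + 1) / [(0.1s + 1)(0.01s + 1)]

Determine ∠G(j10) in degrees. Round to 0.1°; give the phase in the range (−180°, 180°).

-36.7°

At ω = 10 rad/s:
zero (1 + j10·0.025) = 1 + j0.25 → |·| ≈ 1.0308, ∠ ≈ 14.04°
pole (1 + j10·0.1) = 1 + j1 → |·| ≈ 1.4142, ∠ ≈ 45.00°
pole (1 + j10·0.01) = 1 + j0.1 → |·| ≈ 1.005, ∠ ≈ 5.71°
∠G = (14.04°) − (45.00° + 5.71°) = -36.67°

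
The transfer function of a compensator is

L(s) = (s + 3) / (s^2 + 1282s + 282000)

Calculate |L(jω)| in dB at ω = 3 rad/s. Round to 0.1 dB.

-96.5 dB

Substitute s = j3:
Numerator: (j3) + 3 = 3 + j3
Denominator: (j3)^2 + 1282(j3) + 282000 = 281991 + j3846
|N| = √(3² + 3²) ≈ 4.2426, ∠N ≈ 45.00°
|D| = √(281991² + 3846²) ≈ 2.8202e+05, ∠D ≈ 0.78°
|L| = 4.2426 / 2.8202e+05 ≈ 1.5044e-05
Gain = 20 log₁₀(1.5044e-05) ≈ -96.45 dB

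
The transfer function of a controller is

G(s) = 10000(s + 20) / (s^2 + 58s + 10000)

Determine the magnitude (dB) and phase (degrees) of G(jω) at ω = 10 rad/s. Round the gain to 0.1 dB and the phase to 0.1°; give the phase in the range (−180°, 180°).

27.1 dB, 23.2°

At s = jω = j10:
zero (s+20): 20 + j10 → |·| = √(20²+10²) = √500 ≈ 22.361, ∠ = arctan(10/20) ≈ 26.57°
quadratic: (j10)² + 58·j10 + 10000 = 9900 + j580 → |·| ≈ 9917, ∠ ≈ 3.35°
|G| = 10000 · 22.361 / 9917 ≈ 22.548
Gain = 20 log₁₀(22.548) ≈ 27.06 dB
∠G = 26.57° − 3.35° = 23.22°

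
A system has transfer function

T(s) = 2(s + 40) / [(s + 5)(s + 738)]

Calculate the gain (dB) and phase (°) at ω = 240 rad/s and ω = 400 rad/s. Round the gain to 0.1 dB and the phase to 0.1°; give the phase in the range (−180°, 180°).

ω = 240: -51.7 dB, -26.3°; ω = 400: -52.4 dB, -33.5°

At s = jω = j240:
zero (s+40): 40 + j240 → |·| = √(40²+240²) = √59200 ≈ 243.31, ∠ = arctan(240/40) ≈ 80.54°
pole (s+5): 5 + j240 → |·| = √(5²+240²) = √57625 ≈ 240.05, ∠ = arctan(240/5) ≈ 88.81°
pole (s+738): 738 + j240 → |·| = √(738²+240²) = √602244 ≈ 776.04, ∠ = arctan(240/738) ≈ 18.01°
|T| = 2 · 243.31 / 1.8629e+05 ≈ 0.0026122
Gain = 20 log₁₀(0.0026122) ≈ -51.66 dB
∠T = 80.54° − 106.82° = -26.28°

At s = jω = j400:
zero (s+40): 40 + j400 → |·| = √(40²+400²) = √161600 ≈ 402, ∠ = arctan(400/40) ≈ 84.29°
pole (s+5): 5 + j400 → |·| = √(5²+400²) = √160025 ≈ 400.03, ∠ = arctan(400/5) ≈ 89.28°
pole (s+738): 738 + j400 → |·| = √(738²+400²) = √704644 ≈ 839.43, ∠ = arctan(400/738) ≈ 28.46°
|T| = 2 · 402 / 3.358e+05 ≈ 0.0023943
Gain = 20 log₁₀(0.0023943) ≈ -52.42 dB
∠T = 84.29° − 117.74° = -33.45°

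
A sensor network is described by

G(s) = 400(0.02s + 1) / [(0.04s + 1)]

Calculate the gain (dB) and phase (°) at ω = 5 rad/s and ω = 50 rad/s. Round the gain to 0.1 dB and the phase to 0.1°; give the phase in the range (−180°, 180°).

At ω = 5 rad/s:
zero (1 + j5·0.02) = 1 + j0.1 → |·| ≈ 1.005, ∠ ≈ 5.71°
pole (1 + j5·0.04) = 1 + j0.2 → |·| ≈ 1.0198, ∠ ≈ 11.31°
|G| = 400 · 1.005 / (1.0198) ≈ 394.19
Gain = 20 log₁₀(394.19) ≈ 51.91 dB
∠G = (5.71°) − (11.31°) = -5.60°

At ω = 50 rad/s:
zero (1 + j50·0.02) = 1 + j1 → |·| ≈ 1.4142, ∠ ≈ 45.00°
pole (1 + j50·0.04) = 1 + j2 → |·| ≈ 2.2361, ∠ ≈ 63.43°
|G| = 400 · 1.4142 / (2.2361) ≈ 252.98
Gain = 20 log₁₀(252.98) ≈ 48.06 dB
∠G = (45.00°) − (63.43°) = -18.43°

ω = 5: 51.9 dB, -5.6°; ω = 50: 48.1 dB, -18.4°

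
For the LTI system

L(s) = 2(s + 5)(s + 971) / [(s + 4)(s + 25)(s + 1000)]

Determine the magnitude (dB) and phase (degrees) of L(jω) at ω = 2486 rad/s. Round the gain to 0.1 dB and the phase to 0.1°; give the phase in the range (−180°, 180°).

At s = jω = j2486:
zero (s+5): 5 + j2486 → |·| = √(5²+2486²) = √6180221 ≈ 2486, ∠ = arctan(2486/5) ≈ 89.88°
zero (s+971): 971 + j2486 → |·| = √(971²+2486²) = √7123037 ≈ 2668.9, ∠ = arctan(2486/971) ≈ 68.67°
pole (s+4): 4 + j2486 → |·| = √(4²+2486²) = √6180212 ≈ 2486, ∠ = arctan(2486/4) ≈ 89.91°
pole (s+25): 25 + j2486 → |·| = √(25²+2486²) = √6180821 ≈ 2486.1, ∠ = arctan(2486/25) ≈ 89.42°
pole (s+1000): 1000 + j2486 → |·| = √(1000²+2486²) = √7180196 ≈ 2679.6, ∠ = arctan(2486/1000) ≈ 68.09°
|L| = 2 · 6.6349e+06 / 1.6561e+10 ≈ 0.00080127
Gain = 20 log₁₀(0.00080127) ≈ -61.92 dB
∠L = 158.55° − 247.42° = -88.87°

-61.9 dB, -88.9°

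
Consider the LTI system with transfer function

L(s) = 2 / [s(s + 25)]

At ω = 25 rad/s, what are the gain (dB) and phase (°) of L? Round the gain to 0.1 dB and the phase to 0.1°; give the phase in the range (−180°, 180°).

-52.9 dB, -135.0°

At s = jω = j25:
pole (s+25): 25 + j25 → |·| = √(25²+25²) = √1250 ≈ 35.355, ∠ = arctan(25/25) ≈ 45.00°
pole at origin: |s| = 25, ∠ = 90.00° (in denominator)
|L| = 2 / 883.87 ≈ 0.0022628
Gain = 20 log₁₀(0.0022628) ≈ -52.91 dB
∠L = 0.00° − 135.00° = -135.00°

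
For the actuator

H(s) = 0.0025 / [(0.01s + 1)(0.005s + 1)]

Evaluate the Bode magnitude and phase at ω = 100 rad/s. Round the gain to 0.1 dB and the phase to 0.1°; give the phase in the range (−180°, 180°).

-56.0 dB, -71.6°

At ω = 100 rad/s:
pole (1 + j100·0.01) = 1 + j1 → |·| ≈ 1.4142, ∠ ≈ 45.00°
pole (1 + j100·0.005) = 1 + j0.5 → |·| ≈ 1.118, ∠ ≈ 26.57°
|H| = 0.0025 · 1 / (1.4142 · 1.118) ≈ 0.0015812
Gain = 20 log₁₀(0.0015812) ≈ -56.02 dB
∠H = (0°) − (45.00° + 26.57°) = -71.57°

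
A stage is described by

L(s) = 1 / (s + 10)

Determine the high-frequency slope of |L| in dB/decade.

Each pole contributes −20 dB/decade at high frequency; each zero contributes +20 dB/decade.
Net: 0 zero(s) − 1 pole(s) → -20 dB/decade.

-20 dB/decade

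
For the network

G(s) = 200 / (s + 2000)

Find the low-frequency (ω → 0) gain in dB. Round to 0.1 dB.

-20.0 dB

G(0) = 200 / 2000 = 0.1
20 log₁₀(0.1) ≈ -20.00 dB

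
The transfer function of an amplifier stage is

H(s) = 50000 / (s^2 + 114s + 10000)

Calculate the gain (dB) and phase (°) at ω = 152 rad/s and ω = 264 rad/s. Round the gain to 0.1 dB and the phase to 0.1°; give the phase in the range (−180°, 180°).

ω = 152: 7.2 dB, -127.1°; ω = 264: -2.5 dB, -153.2°

At s = jω = j152:
quadratic: (j152)² + 114·j152 + 10000 = -13104 + j17328 → |·| ≈ 21725, ∠ ≈ 127.10°
|H| = 50000 / 21725 ≈ 2.3015
Gain = 20 log₁₀(2.3015) ≈ 7.24 dB
∠H = 0.00° − 127.10° = -127.10°

At s = jω = j264:
quadratic: (j264)² + 114·j264 + 10000 = -59696 + j30096 → |·| ≈ 66853, ∠ ≈ 153.24°
|H| = 50000 / 66853 ≈ 0.74791
Gain = 20 log₁₀(0.74791) ≈ -2.52 dB
∠H = 0.00° − 153.24° = -153.24°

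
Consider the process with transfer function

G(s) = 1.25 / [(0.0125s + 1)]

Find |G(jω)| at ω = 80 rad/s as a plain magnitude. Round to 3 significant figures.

0.884

At ω = 80 rad/s:
pole (1 + j80·0.0125) = 1 + j1 → |·| ≈ 1.4142, ∠ ≈ 45.00°
|G| = 1.25 · 1 / (1.4142) ≈ 0.88389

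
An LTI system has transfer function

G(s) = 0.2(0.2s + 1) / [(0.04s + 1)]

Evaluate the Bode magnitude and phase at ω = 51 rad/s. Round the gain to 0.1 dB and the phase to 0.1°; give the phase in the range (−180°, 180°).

-0.9 dB, 20.5°

At ω = 51 rad/s:
zero (1 + j51·0.2) = 1 + j10.2 → |·| ≈ 10.249, ∠ ≈ 84.40°
pole (1 + j51·0.04) = 1 + j2.04 → |·| ≈ 2.2719, ∠ ≈ 63.89°
|G| = 0.2 · 10.249 / (2.2719) ≈ 0.90224
Gain = 20 log₁₀(0.90224) ≈ -0.89 dB
∠G = (84.40°) − (63.89°) = 20.51°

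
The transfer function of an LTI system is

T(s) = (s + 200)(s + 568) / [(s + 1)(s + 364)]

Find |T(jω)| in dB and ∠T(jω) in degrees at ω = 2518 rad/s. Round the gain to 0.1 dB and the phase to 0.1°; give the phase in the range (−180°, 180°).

At s = jω = j2518:
zero (s+200): 200 + j2518 → |·| = √(200²+2518²) = √6380324 ≈ 2525.9, ∠ = arctan(2518/200) ≈ 85.46°
zero (s+568): 568 + j2518 → |·| = √(568²+2518²) = √6662948 ≈ 2581.3, ∠ = arctan(2518/568) ≈ 77.29°
pole (s+1): 1 + j2518 → |·| = √(1²+2518²) = √6340325 ≈ 2518, ∠ = arctan(2518/1) ≈ 89.98°
pole (s+364): 364 + j2518 → |·| = √(364²+2518²) = √6472820 ≈ 2544.2, ∠ = arctan(2518/364) ≈ 81.77°
|T| = 1 · 6.5201e+06 / 6.4063e+06 ≈ 1.0178
Gain = 20 log₁₀(1.0178) ≈ 0.15 dB
∠T = 162.75° − 171.75° = -9.00°

0.2 dB, -9.0°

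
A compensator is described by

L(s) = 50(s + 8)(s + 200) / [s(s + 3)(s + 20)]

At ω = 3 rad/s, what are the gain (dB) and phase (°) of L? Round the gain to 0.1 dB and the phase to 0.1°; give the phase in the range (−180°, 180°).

At s = jω = j3:
zero (s+8): 8 + j3 → |·| = √(8²+3²) = √73 ≈ 8.544, ∠ = arctan(3/8) ≈ 20.56°
zero (s+200): 200 + j3 → |·| = √(200²+3²) = √40009 ≈ 200.02, ∠ = arctan(3/200) ≈ 0.86°
pole (s+3): 3 + j3 → |·| = √(3²+3²) = √18 ≈ 4.2426, ∠ = arctan(3/3) ≈ 45.00°
pole (s+20): 20 + j3 → |·| = √(20²+3²) = √409 ≈ 20.224, ∠ = arctan(3/20) ≈ 8.53°
pole at origin: |s| = 3, ∠ = 90.00° (in denominator)
|L| = 50 · 1709 / 257.41 ≈ 331.96
Gain = 20 log₁₀(331.96) ≈ 50.42 dB
∠L = 21.42° − 143.53° = -122.11°

50.4 dB, -122.1°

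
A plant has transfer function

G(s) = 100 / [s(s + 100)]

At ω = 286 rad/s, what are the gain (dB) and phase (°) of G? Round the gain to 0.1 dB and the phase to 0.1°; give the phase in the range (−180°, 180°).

At s = jω = j286:
pole (s+100): 100 + j286 → |·| = √(100²+286²) = √91796 ≈ 302.98, ∠ = arctan(286/100) ≈ 70.73°
pole at origin: |s| = 286, ∠ = 90.00° (in denominator)
|G| = 100 / 86652 ≈ 0.001154
Gain = 20 log₁₀(0.001154) ≈ -58.76 dB
∠G = 0.00° − 160.73° = -160.73°

-58.8 dB, -160.7°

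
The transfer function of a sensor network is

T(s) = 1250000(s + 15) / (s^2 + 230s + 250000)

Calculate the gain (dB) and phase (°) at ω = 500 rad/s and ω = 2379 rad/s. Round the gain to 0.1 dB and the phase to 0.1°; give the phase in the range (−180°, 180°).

ω = 500: 74.7 dB, -1.7°; ω = 2379: 54.8 dB, -84.6°

At s = jω = j500:
zero (s+15): 15 + j500 → |·| = √(15²+500²) = √250225 ≈ 500.22, ∠ = arctan(500/15) ≈ 88.28°
quadratic: (j500)² + 230·j500 + 250000 = 0 + j115000 → |·| ≈ 1.15e+05, ∠ ≈ 90.00°
|T| = 1250000 · 500.22 / 1.15e+05 ≈ 5437.2
Gain = 20 log₁₀(5437.2) ≈ 74.71 dB
∠T = 88.28° − 90.00° = -1.72°

At s = jω = j2379:
zero (s+15): 15 + j2379 → |·| = √(15²+2379²) = √5659866 ≈ 2379, ∠ = arctan(2379/15) ≈ 89.64°
quadratic: (j2379)² + 230·j2379 + 250000 = -5409641 + j547170 → |·| ≈ 5.4372e+06, ∠ ≈ 174.22°
|T| = 1250000 · 2379 / 5.4372e+06 ≈ 546.93
Gain = 20 log₁₀(546.93) ≈ 54.76 dB
∠T = 89.64° − 174.22° = -84.58°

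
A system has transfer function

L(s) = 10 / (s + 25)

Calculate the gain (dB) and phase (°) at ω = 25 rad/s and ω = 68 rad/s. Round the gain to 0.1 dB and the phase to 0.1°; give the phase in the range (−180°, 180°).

ω = 25: -11.0 dB, -45.0°; ω = 68: -17.2 dB, -69.8°

Substitute s = j25:
Numerator: 10 = 10 + j0
Denominator: (j25) + 25 = 25 + j25
|N| = √(10² + 0²) ≈ 10, ∠N ≈ 0.00°
|D| = √(25² + 25²) ≈ 35.355, ∠D ≈ 45.00°
|L| = 10 / 35.355 ≈ 0.28285
Gain = 20 log₁₀(0.28285) ≈ -10.97 dB
∠L = 0.00° − 45.00° = -45.00°

Substitute s = j68:
Numerator: 10 = 10 + j0
Denominator: (j68) + 25 = 25 + j68
|N| = √(10² + 0²) ≈ 10, ∠N ≈ 0.00°
|D| = √(25² + 68²) ≈ 72.45, ∠D ≈ 69.81°
|L| = 10 / 72.45 ≈ 0.13803
Gain = 20 log₁₀(0.13803) ≈ -17.20 dB
∠L = 0.00° − 69.81° = -69.81°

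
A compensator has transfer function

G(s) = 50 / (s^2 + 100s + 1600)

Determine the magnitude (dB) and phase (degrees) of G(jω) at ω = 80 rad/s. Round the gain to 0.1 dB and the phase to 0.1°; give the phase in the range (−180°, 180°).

Substitute s = j80:
Numerator: 50 = 50 + j0
Denominator: (j80)^2 + 100(j80) + 1600 = -4800 + j8000
|N| = √(50² + 0²) ≈ 50, ∠N ≈ 0.00°
|D| = √(4800² + 8000²) ≈ 9329.5, ∠D ≈ 120.96°
|G| = 50 / 9329.5 ≈ 0.0053593
Gain = 20 log₁₀(0.0053593) ≈ -45.42 dB
∠G = 0.00° − 120.96° = -120.96°

-45.4 dB, -121.0°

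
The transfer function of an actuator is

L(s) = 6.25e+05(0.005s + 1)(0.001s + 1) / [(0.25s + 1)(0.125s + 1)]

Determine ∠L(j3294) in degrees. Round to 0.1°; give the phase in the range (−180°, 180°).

-20.2°

At ω = 3294 rad/s:
zero (1 + j3294·0.005) = 1 + j16.47 → |·| ≈ 16.5, ∠ ≈ 86.53°
zero (1 + j3294·0.001) = 1 + j3.294 → |·| ≈ 3.4424, ∠ ≈ 73.11°
pole (1 + j3294·0.25) = 1 + j823.5 → |·| ≈ 823.5, ∠ ≈ 89.93°
pole (1 + j3294·0.125) = 1 + j411.75 → |·| ≈ 411.75, ∠ ≈ 89.86°
∠L = (86.53° + 73.11°) − (89.93° + 89.86°) = -20.15°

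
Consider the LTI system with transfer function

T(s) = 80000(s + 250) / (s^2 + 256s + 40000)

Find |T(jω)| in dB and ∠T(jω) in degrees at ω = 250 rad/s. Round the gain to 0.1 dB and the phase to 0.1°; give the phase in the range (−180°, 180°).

At s = jω = j250:
zero (s+250): 250 + j250 → |·| = √(250²+250²) = √125000 ≈ 353.55, ∠ = arctan(250/250) ≈ 45.00°
quadratic: (j250)² + 256·j250 + 40000 = -22500 + j64000 → |·| ≈ 67840, ∠ ≈ 109.37°
|T| = 80000 · 353.55 / 67840 ≈ 416.92
Gain = 20 log₁₀(416.92) ≈ 52.40 dB
∠T = 45.00° − 109.37° = -64.37°

52.4 dB, -64.4°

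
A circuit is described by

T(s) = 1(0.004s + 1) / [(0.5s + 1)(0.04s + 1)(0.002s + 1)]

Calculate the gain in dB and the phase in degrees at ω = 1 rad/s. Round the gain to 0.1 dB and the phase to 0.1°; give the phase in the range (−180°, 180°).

At ω = 1 rad/s:
zero (1 + j1·0.004) = 1 + j0.004 → |·| ≈ 1, ∠ ≈ 0.23°
pole (1 + j1·0.5) = 1 + j0.5 → |·| ≈ 1.118, ∠ ≈ 26.57°
pole (1 + j1·0.04) = 1 + j0.04 → |·| ≈ 1.0008, ∠ ≈ 2.29°
pole (1 + j1·0.002) = 1 + j0.002 → |·| ≈ 1, ∠ ≈ 0.11°
|T| = 1 · 1 / (1.118 · 1.0008 · 1) ≈ 0.89374
Gain = 20 log₁₀(0.89374) ≈ -0.98 dB
∠T = (0.23°) − (26.57° + 2.29° + 0.11°) = -28.74°

-1.0 dB, -28.7°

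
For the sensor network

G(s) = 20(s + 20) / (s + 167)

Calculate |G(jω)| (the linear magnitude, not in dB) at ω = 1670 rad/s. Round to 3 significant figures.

19.9

At s = jω = j1670:
zero (s+20): 20 + j1670 → |·| = √(20²+1670²) = √2789300 ≈ 1670.1, ∠ = arctan(1670/20) ≈ 89.31°
pole (s+167): 167 + j1670 → |·| = √(167²+1670²) = √2816789 ≈ 1678.3, ∠ = arctan(1670/167) ≈ 84.29°
|G| = 20 · 1670.1 / 1678.3 ≈ 19.902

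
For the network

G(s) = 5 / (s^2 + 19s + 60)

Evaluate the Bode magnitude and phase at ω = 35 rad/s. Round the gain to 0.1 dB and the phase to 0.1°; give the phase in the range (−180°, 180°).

-48.6 dB, -150.3°

Substitute s = j35:
Numerator: 5 = 5 + j0
Denominator: (j35)^2 + 19(j35) + 60 = -1165 + j665
|N| = √(5² + 0²) ≈ 5, ∠N ≈ 0.00°
|D| = √(1165² + 665²) ≈ 1341.4, ∠D ≈ 150.28°
|G| = 5 / 1341.4 ≈ 0.0037274
Gain = 20 log₁₀(0.0037274) ≈ -48.57 dB
∠G = 0.00° − 150.28° = -150.28°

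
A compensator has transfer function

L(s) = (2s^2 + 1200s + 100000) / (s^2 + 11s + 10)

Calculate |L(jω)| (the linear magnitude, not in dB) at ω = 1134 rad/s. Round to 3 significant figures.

Substitute s = j1134:
Numerator: 2(j1134)^2 + 1200(j1134) + 100000 = -2471912 + j1360800
Denominator: (j1134)^2 + 11(j1134) + 10 = -1285946 + j12474
|N| = √(2471912² + 1360800²) ≈ 2.8217e+06, ∠N ≈ 151.17°
|D| = √(1285946² + 12474²) ≈ 1.286e+06, ∠D ≈ 179.44°
|L| = 2.8217e+06 / 1.286e+06 ≈ 2.1942

2.19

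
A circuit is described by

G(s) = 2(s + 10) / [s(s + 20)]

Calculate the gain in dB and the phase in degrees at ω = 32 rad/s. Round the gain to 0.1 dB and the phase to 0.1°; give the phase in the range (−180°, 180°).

-25.1 dB, -75.3°

At s = jω = j32:
zero (s+10): 10 + j32 → |·| = √(10²+32²) = √1124 ≈ 33.526, ∠ = arctan(32/10) ≈ 72.65°
pole (s+20): 20 + j32 → |·| = √(20²+32²) = √1424 ≈ 37.736, ∠ = arctan(32/20) ≈ 57.99°
pole at origin: |s| = 32, ∠ = 90.00° (in denominator)
|G| = 2 · 33.526 / 1207.6 ≈ 0.055525
Gain = 20 log₁₀(0.055525) ≈ -25.11 dB
∠G = 72.65° − 147.99° = -75.34°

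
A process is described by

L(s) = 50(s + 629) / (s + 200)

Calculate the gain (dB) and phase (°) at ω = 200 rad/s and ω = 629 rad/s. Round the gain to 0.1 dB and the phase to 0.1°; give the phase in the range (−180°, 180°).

At s = jω = j200:
zero (s+629): 629 + j200 → |·| = √(629²+200²) = √435641 ≈ 660.03, ∠ = arctan(200/629) ≈ 17.64°
pole (s+200): 200 + j200 → |·| = √(200²+200²) = √80000 ≈ 282.84, ∠ = arctan(200/200) ≈ 45.00°
|L| = 50 · 660.03 / 282.84 ≈ 116.68
Gain = 20 log₁₀(116.68) ≈ 41.34 dB
∠L = 17.64° − 45.00° = -27.36°

At s = jω = j629:
zero (s+629): 629 + j629 → |·| = √(629²+629²) = √791282 ≈ 889.54, ∠ = arctan(629/629) ≈ 45.00°
pole (s+200): 200 + j629 → |·| = √(200²+629²) = √435641 ≈ 660.03, ∠ = arctan(629/200) ≈ 72.36°
|L| = 50 · 889.54 / 660.03 ≈ 67.386
Gain = 20 log₁₀(67.386) ≈ 36.57 dB
∠L = 45.00° − 72.36° = -27.36°

ω = 200: 41.3 dB, -27.4°; ω = 629: 36.6 dB, -27.4°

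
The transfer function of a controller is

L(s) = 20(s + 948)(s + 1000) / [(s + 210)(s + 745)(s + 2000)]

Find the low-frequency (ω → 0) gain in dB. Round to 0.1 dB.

L(0) = 20·948·1000 / (210·745·2000) ≈ 0.060594
20 log₁₀(0.060594) ≈ -24.35 dB

-24.4 dB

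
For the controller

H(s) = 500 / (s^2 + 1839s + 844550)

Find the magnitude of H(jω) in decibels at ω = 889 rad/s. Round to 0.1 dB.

-70.3 dB

Substitute s = j889:
Numerator: 500 = 500 + j0
Denominator: (j889)^2 + 1839(j889) + 844550 = 54229 + j1634871
|N| = √(500² + 0²) ≈ 500, ∠N ≈ 0.00°
|D| = √(54229² + 1634871²) ≈ 1.6358e+06, ∠D ≈ 88.10°
|H| = 500 / 1.6358e+06 ≈ 0.00030566
Gain = 20 log₁₀(0.00030566) ≈ -70.30 dB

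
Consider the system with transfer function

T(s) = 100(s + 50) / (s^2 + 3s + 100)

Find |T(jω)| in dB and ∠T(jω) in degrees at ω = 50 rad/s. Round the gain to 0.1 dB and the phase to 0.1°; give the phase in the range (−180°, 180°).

At s = jω = j50:
zero (s+50): 50 + j50 → |·| = √(50²+50²) = √5000 ≈ 70.711, ∠ = arctan(50/50) ≈ 45.00°
quadratic: (j50)² + 3·j50 + 100 = -2400 + j150 → |·| ≈ 2404.7, ∠ ≈ 176.42°
|T| = 100 · 70.711 / 2404.7 ≈ 2.9405
Gain = 20 log₁₀(2.9405) ≈ 9.37 dB
∠T = 45.00° − 176.42° = -131.42°

9.4 dB, -131.4°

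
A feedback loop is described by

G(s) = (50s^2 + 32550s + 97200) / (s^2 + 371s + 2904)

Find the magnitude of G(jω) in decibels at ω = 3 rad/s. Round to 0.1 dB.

32.9 dB

Substitute s = j3:
Numerator: 50(j3)^2 + 32550(j3) + 97200 = 96750 + j97650
Denominator: (j3)^2 + 371(j3) + 2904 = 2895 + j1113
|N| = √(96750² + 97650²) ≈ 1.3746e+05, ∠N ≈ 45.27°
|D| = √(2895² + 1113²) ≈ 3101.6, ∠D ≈ 21.03°
|G| = 1.3746e+05 / 3101.6 ≈ 44.319
Gain = 20 log₁₀(44.319) ≈ 32.93 dB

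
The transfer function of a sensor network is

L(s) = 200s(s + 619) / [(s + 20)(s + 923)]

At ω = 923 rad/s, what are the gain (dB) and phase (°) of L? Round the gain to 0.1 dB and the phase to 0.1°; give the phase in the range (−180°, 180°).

At s = jω = j923:
zero (s+619): 619 + j923 → |·| = √(619²+923²) = √1235090 ≈ 1111.3, ∠ = arctan(923/619) ≈ 56.15°
zero at origin: s = j923 → |·| = 923, ∠ = 90.00°
pole (s+20): 20 + j923 → |·| = √(20²+923²) = √852329 ≈ 923.22, ∠ = arctan(923/20) ≈ 88.76°
pole (s+923): 923 + j923 → |·| = √(923²+923²) = √1703858 ≈ 1305.3, ∠ = arctan(923/923) ≈ 45.00°
|L| = 200 · 1.0257e+06 / 1.2051e+06 ≈ 170.23
Gain = 20 log₁₀(170.23) ≈ 44.62 dB
∠L = 146.15° − 133.76° = 12.39°

44.6 dB, 12.4°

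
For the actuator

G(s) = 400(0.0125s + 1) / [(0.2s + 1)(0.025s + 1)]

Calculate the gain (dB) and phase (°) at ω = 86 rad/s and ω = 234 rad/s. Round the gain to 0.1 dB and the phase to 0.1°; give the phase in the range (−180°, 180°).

ω = 86: 23.2 dB, -104.7°; ω = 234: 13.0 dB, -98.0°

At ω = 86 rad/s:
zero (1 + j86·0.0125) = 1 + j1.075 → |·| ≈ 1.4682, ∠ ≈ 47.07°
pole (1 + j86·0.2) = 1 + j17.2 → |·| ≈ 17.229, ∠ ≈ 86.67°
pole (1 + j86·0.025) = 1 + j2.15 → |·| ≈ 2.3712, ∠ ≈ 65.06°
|G| = 400 · 1.4682 / (17.229 · 2.3712) ≈ 14.375
Gain = 20 log₁₀(14.375) ≈ 23.15 dB
∠G = (47.07°) − (86.67° + 65.06°) = -104.66°

At ω = 234 rad/s:
zero (1 + j234·0.0125) = 1 + j2.925 → |·| ≈ 3.0912, ∠ ≈ 71.13°
pole (1 + j234·0.2) = 1 + j46.8 → |·| ≈ 46.811, ∠ ≈ 88.78°
pole (1 + j234·0.025) = 1 + j5.85 → |·| ≈ 5.9349, ∠ ≈ 80.30°
|G| = 400 · 3.0912 / (46.811 · 5.9349) ≈ 4.4507
Gain = 20 log₁₀(4.4507) ≈ 12.97 dB
∠G = (71.13°) − (88.78° + 80.30°) = -97.95°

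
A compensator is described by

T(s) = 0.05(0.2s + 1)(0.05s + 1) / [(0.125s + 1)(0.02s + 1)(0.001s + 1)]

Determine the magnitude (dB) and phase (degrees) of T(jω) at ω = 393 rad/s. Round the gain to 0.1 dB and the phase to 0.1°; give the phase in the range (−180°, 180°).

-14.7 dB, -16.7°

At ω = 393 rad/s:
zero (1 + j393·0.2) = 1 + j78.6 → |·| ≈ 78.606, ∠ ≈ 89.27°
zero (1 + j393·0.05) = 1 + j19.65 → |·| ≈ 19.675, ∠ ≈ 87.09°
pole (1 + j393·0.125) = 1 + j49.125 → |·| ≈ 49.135, ∠ ≈ 88.83°
pole (1 + j393·0.02) = 1 + j7.86 → |·| ≈ 7.9234, ∠ ≈ 82.75°
pole (1 + j393·0.001) = 1 + j0.393 → |·| ≈ 1.0745, ∠ ≈ 21.45°
|T| = 0.05 · 78.606 · 19.675 / (49.135 · 7.9234 · 1.0745) ≈ 0.18486
Gain = 20 log₁₀(0.18486) ≈ -14.66 dB
∠T = (89.27° + 87.09°) − (88.83° + 82.75° + 21.45°) = -16.67°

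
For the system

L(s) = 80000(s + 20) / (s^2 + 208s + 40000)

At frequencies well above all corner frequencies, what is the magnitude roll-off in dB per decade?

-20 dB/decade

Each pole contributes −20 dB/decade at high frequency; each zero contributes +20 dB/decade.
Net: 1 zero(s) − 2 pole(s) → -20 dB/decade.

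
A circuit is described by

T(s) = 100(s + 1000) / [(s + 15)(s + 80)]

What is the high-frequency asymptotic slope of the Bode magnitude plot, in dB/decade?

Each pole contributes −20 dB/decade at high frequency; each zero contributes +20 dB/decade.
Net: 1 zero(s) − 2 pole(s) → -20 dB/decade.

-20 dB/decade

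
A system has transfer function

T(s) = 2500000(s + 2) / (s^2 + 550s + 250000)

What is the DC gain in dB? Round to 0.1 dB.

26.0 dB

T(0) = 2500000·2 / 250000 = 20
20 log₁₀(20) ≈ 26.02 dB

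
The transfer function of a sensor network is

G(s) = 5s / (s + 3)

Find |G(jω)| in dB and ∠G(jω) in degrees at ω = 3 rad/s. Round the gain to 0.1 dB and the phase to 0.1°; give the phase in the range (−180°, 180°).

At s = jω = j3:
zero at origin: s = j3 → |·| = 3, ∠ = 90.00°
pole (s+3): 3 + j3 → |·| = √(3²+3²) = √18 ≈ 4.2426, ∠ = arctan(3/3) ≈ 45.00°
|G| = 5 · 3 / 4.2426 ≈ 3.5356
Gain = 20 log₁₀(3.5356) ≈ 10.97 dB
∠G = 90.00° − 45.00° = 45.00°

11.0 dB, 45.0°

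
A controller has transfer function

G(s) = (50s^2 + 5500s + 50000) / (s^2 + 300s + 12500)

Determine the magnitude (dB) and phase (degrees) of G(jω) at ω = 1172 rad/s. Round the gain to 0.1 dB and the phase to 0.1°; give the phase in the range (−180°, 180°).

Substitute s = j1172:
Numerator: 50(j1172)^2 + 5500(j1172) + 50000 = -68629200 + j6446000
Denominator: (j1172)^2 + 300(j1172) + 12500 = -1361084 + j351600
|N| = √(68629200² + 6446000²) ≈ 6.8931e+07, ∠N ≈ 174.63°
|D| = √(1361084² + 351600²) ≈ 1.4058e+06, ∠D ≈ 165.52°
|G| = 6.8931e+07 / 1.4058e+06 ≈ 49.033
Gain = 20 log₁₀(49.033) ≈ 33.81 dB
∠G = 174.63° − 165.52° = 9.11°

33.8 dB, 9.1°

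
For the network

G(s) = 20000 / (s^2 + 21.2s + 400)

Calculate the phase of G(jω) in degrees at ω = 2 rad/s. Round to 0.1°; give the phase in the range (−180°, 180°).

-6.1°

At s = jω = j2:
quadratic: (j2)² + 21.2·j2 + 400 = 396 + j42.4 → |·| ≈ 398.26, ∠ ≈ 6.11°
∠G = 0.00° − 6.11° = -6.11°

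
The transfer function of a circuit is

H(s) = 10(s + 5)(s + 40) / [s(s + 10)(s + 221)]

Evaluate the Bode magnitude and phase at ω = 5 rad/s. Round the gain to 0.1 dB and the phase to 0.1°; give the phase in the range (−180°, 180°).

At s = jω = j5:
zero (s+5): 5 + j5 → |·| = √(5²+5²) = √50 ≈ 7.0711, ∠ = arctan(5/5) ≈ 45.00°
zero (s+40): 40 + j5 → |·| = √(40²+5²) = √1625 ≈ 40.311, ∠ = arctan(5/40) ≈ 7.13°
pole (s+10): 10 + j5 → |·| = √(10²+5²) = √125 ≈ 11.18, ∠ = arctan(5/10) ≈ 26.57°
pole (s+221): 221 + j5 → |·| = √(221²+5²) = √48866 ≈ 221.06, ∠ = arctan(5/221) ≈ 1.30°
pole at origin: |s| = 5, ∠ = 90.00° (in denominator)
|H| = 10 · 285.04 / 12357 ≈ 0.23067
Gain = 20 log₁₀(0.23067) ≈ -12.74 dB
∠H = 52.13° − 117.87° = -65.74°

-12.7 dB, -65.7°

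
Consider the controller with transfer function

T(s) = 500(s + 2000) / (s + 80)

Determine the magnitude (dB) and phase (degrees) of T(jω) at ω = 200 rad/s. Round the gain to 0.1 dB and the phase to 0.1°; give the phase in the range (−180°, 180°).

At s = jω = j200:
zero (s+2000): 2000 + j200 → |·| = √(2000²+200²) = √4040000 ≈ 2010, ∠ = arctan(200/2000) ≈ 5.71°
pole (s+80): 80 + j200 → |·| = √(80²+200²) = √46400 ≈ 215.41, ∠ = arctan(200/80) ≈ 68.20°
|T| = 500 · 2010 / 215.41 ≈ 4665.5
Gain = 20 log₁₀(4665.5) ≈ 73.38 dB
∠T = 5.71° − 68.20° = -62.49°

73.4 dB, -62.5°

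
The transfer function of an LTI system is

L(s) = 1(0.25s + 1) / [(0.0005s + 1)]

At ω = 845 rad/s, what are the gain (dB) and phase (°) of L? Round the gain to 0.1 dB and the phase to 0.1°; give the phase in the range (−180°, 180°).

45.8 dB, 66.8°

At ω = 845 rad/s:
zero (1 + j845·0.25) = 1 + j211.25 → |·| ≈ 211.25, ∠ ≈ 89.73°
pole (1 + j845·0.0005) = 1 + j0.4225 → |·| ≈ 1.0856, ∠ ≈ 22.90°
|L| = 1 · 211.25 / (1.0856) ≈ 194.59
Gain = 20 log₁₀(194.59) ≈ 45.78 dB
∠L = (89.73°) − (22.90°) = 66.83°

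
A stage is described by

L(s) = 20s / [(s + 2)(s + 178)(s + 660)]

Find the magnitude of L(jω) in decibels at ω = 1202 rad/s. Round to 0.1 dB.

At s = jω = j1202:
zero at origin: s = j1202 → |·| = 1202, ∠ = 90.00°
pole (s+2): 2 + j1202 → |·| = √(2²+1202²) = √1444808 ≈ 1202, ∠ = arctan(1202/2) ≈ 89.90°
pole (s+178): 178 + j1202 → |·| = √(178²+1202²) = √1476488 ≈ 1215.1, ∠ = arctan(1202/178) ≈ 81.58°
pole (s+660): 660 + j1202 → |·| = √(660²+1202²) = √1880404 ≈ 1371.3, ∠ = arctan(1202/660) ≈ 61.23°
|L| = 20 · 1202 / 2.0029e+09 ≈ 1.2003e-05
Gain = 20 log₁₀(1.2003e-05) ≈ -98.41 dB

-98.4 dB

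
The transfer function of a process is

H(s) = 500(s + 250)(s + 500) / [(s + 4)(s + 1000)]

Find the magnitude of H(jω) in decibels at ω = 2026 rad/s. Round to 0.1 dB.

At s = jω = j2026:
zero (s+250): 250 + j2026 → |·| = √(250²+2026²) = √4167176 ≈ 2041.4, ∠ = arctan(2026/250) ≈ 82.97°
zero (s+500): 500 + j2026 → |·| = √(500²+2026²) = √4354676 ≈ 2086.8, ∠ = arctan(2026/500) ≈ 76.14°
pole (s+4): 4 + j2026 → |·| = √(4²+2026²) = √4104692 ≈ 2026, ∠ = arctan(2026/4) ≈ 89.89°
pole (s+1000): 1000 + j2026 → |·| = √(1000²+2026²) = √5104676 ≈ 2259.4, ∠ = arctan(2026/1000) ≈ 63.73°
|H| = 500 · 4.26e+06 / 4.5775e+06 ≈ 465.32
Gain = 20 log₁₀(465.32) ≈ 53.36 dB

53.4 dB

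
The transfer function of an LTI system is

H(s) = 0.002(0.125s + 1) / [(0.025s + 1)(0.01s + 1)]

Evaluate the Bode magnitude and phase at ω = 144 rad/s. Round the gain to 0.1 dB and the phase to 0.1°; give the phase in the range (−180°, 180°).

-45.2 dB, -42.9°

At ω = 144 rad/s:
zero (1 + j144·0.125) = 1 + j18 → |·| ≈ 18.028, ∠ ≈ 86.82°
pole (1 + j144·0.025) = 1 + j3.6 → |·| ≈ 3.7363, ∠ ≈ 74.48°
pole (1 + j144·0.01) = 1 + j1.44 → |·| ≈ 1.7532, ∠ ≈ 55.22°
|H| = 0.002 · 18.028 / (3.7363 · 1.7532) ≈ 0.0055043
Gain = 20 log₁₀(0.0055043) ≈ -45.19 dB
∠H = (86.82°) − (74.48° + 55.22°) = -42.88°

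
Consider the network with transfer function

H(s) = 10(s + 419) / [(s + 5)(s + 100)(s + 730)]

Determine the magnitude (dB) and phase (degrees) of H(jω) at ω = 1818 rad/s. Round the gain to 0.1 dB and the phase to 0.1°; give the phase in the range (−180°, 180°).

At s = jω = j1818:
zero (s+419): 419 + j1818 → |·| = √(419²+1818²) = √3480685 ≈ 1865.7, ∠ = arctan(1818/419) ≈ 77.02°
pole (s+5): 5 + j1818 → |·| = √(5²+1818²) = √3305149 ≈ 1818, ∠ = arctan(1818/5) ≈ 89.84°
pole (s+100): 100 + j1818 → |·| = √(100²+1818²) = √3315124 ≈ 1820.7, ∠ = arctan(1818/100) ≈ 86.85°
pole (s+730): 730 + j1818 → |·| = √(730²+1818²) = √3838024 ≈ 1959.1, ∠ = arctan(1818/730) ≈ 68.12°
|H| = 10 · 1865.7 / 6.4847e+09 ≈ 2.8771e-06
Gain = 20 log₁₀(2.8771e-06) ≈ -110.82 dB
∠H = 77.02° − 244.81° = -167.79°

-110.8 dB, -167.8°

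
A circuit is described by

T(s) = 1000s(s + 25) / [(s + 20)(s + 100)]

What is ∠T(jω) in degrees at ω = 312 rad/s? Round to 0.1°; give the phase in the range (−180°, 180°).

16.9°

At s = jω = j312:
zero (s+25): 25 + j312 → |·| = √(25²+312²) = √97969 ≈ 313, ∠ = arctan(312/25) ≈ 85.42°
zero at origin: s = j312 → |·| = 312, ∠ = 90.00°
pole (s+20): 20 + j312 → |·| = √(20²+312²) = √97744 ≈ 312.64, ∠ = arctan(312/20) ≈ 86.33°
pole (s+100): 100 + j312 → |·| = √(100²+312²) = √107344 ≈ 327.63, ∠ = arctan(312/100) ≈ 72.23°
∠T = 175.42° − 158.56° = 16.86°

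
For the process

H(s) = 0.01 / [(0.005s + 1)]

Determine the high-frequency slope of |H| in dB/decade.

-20 dB/decade

Each pole contributes −20 dB/decade at high frequency; each zero contributes +20 dB/decade.
Net: 0 zero(s) − 1 pole(s) → -20 dB/decade.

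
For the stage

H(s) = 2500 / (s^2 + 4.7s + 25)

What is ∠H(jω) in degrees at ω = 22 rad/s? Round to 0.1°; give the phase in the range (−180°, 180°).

-167.3°

At s = jω = j22:
quadratic: (j22)² + 4.7·j22 + 25 = -459 + j103.4 → |·| ≈ 470.5, ∠ ≈ 167.30°
∠H = 0.00° − 167.30° = -167.30°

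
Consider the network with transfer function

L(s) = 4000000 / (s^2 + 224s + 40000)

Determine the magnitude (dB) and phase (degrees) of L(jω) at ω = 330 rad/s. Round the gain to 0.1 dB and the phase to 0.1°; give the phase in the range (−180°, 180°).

At s = jω = j330:
quadratic: (j330)² + 224·j330 + 40000 = -68900 + j73920 → |·| ≈ 1.0105e+05, ∠ ≈ 132.99°
|L| = 4000000 / 1.0105e+05 ≈ 39.584
Gain = 20 log₁₀(39.584) ≈ 31.95 dB
∠L = 0.00° − 132.99° = -132.99°

32.0 dB, -133.0°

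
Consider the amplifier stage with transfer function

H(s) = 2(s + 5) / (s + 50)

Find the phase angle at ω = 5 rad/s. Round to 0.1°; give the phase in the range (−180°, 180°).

At s = jω = j5:
zero (s+5): 5 + j5 → |·| = √(5²+5²) = √50 ≈ 7.0711, ∠ = arctan(5/5) ≈ 45.00°
pole (s+50): 50 + j5 → |·| = √(50²+5²) = √2525 ≈ 50.249, ∠ = arctan(5/50) ≈ 5.71°
∠H = 45.00° − 5.71° = 39.29°

39.3°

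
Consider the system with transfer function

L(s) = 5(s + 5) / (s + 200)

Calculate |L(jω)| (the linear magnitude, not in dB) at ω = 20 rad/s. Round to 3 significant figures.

0.513

At s = jω = j20:
zero (s+5): 5 + j20 → |·| = √(5²+20²) = √425 ≈ 20.616, ∠ = arctan(20/5) ≈ 75.96°
pole (s+200): 200 + j20 → |·| = √(200²+20²) = √40400 ≈ 201, ∠ = arctan(20/200) ≈ 5.71°
|L| = 5 · 20.616 / 201 ≈ 0.51284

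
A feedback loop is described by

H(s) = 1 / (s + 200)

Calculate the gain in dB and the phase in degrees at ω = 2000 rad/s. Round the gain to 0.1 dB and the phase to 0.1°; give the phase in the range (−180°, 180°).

Substitute s = j2000:
Numerator: 1 = 1 + j0
Denominator: (j2000) + 200 = 200 + j2000
|N| = √(1² + 0²) ≈ 1, ∠N ≈ 0.00°
|D| = √(200² + 2000²) ≈ 2010, ∠D ≈ 84.29°
|H| = 1 / 2010 ≈ 0.00049751
Gain = 20 log₁₀(0.00049751) ≈ -66.06 dB
∠H = 0.00° − 84.29° = -84.29°

-66.1 dB, -84.3°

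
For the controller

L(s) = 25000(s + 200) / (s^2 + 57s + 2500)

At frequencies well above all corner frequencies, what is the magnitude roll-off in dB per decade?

Each pole contributes −20 dB/decade at high frequency; each zero contributes +20 dB/decade.
Net: 1 zero(s) − 2 pole(s) → -20 dB/decade.

-20 dB/decade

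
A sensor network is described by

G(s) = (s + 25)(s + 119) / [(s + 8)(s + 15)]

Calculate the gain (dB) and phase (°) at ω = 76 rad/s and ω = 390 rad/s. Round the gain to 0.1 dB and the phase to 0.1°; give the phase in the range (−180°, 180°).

At s = jω = j76:
zero (s+25): 25 + j76 → |·| = √(25²+76²) = √6401 ≈ 80.006, ∠ = arctan(76/25) ≈ 71.79°
zero (s+119): 119 + j76 → |·| = √(119²+76²) = √19937 ≈ 141.2, ∠ = arctan(76/119) ≈ 32.56°
pole (s+8): 8 + j76 → |·| = √(8²+76²) = √5840 ≈ 76.42, ∠ = arctan(76/8) ≈ 83.99°
pole (s+15): 15 + j76 → |·| = √(15²+76²) = √6001 ≈ 77.466, ∠ = arctan(76/15) ≈ 78.84°
|G| = 1 · 11297 / 5920 ≈ 1.9083
Gain = 20 log₁₀(1.9083) ≈ 5.61 dB
∠G = 104.35° − 162.83° = -58.48°

At s = jω = j390:
zero (s+25): 25 + j390 → |·| = √(25²+390²) = √152725 ≈ 390.8, ∠ = arctan(390/25) ≈ 86.33°
zero (s+119): 119 + j390 → |·| = √(119²+390²) = √166261 ≈ 407.75, ∠ = arctan(390/119) ≈ 73.03°
pole (s+8): 8 + j390 → |·| = √(8²+390²) = √152164 ≈ 390.08, ∠ = arctan(390/8) ≈ 88.82°
pole (s+15): 15 + j390 → |·| = √(15²+390²) = √152325 ≈ 390.29, ∠ = arctan(390/15) ≈ 87.80°
|G| = 1 · 1.5935e+05 / 1.5224e+05 ≈ 1.0467
Gain = 20 log₁₀(1.0467) ≈ 0.40 dB
∠G = 159.36° − 176.62° = -17.26°

ω = 76: 5.6 dB, -58.5°; ω = 390: 0.4 dB, -17.3°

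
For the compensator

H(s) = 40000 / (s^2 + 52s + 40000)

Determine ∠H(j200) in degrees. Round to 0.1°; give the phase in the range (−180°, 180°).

-90.0°

At s = jω = j200:
quadratic: (j200)² + 52·j200 + 40000 = 0 + j10400 → |·| ≈ 10400, ∠ ≈ 90.00°
∠H = 0.00° − 90.00° = -90.00°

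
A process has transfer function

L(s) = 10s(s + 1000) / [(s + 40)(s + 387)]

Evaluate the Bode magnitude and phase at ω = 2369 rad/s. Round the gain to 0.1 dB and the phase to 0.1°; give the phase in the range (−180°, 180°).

20.6 dB, -12.6°

At s = jω = j2369:
zero (s+1000): 1000 + j2369 → |·| = √(1000²+2369²) = √6612161 ≈ 2571.4, ∠ = arctan(2369/1000) ≈ 67.11°
zero at origin: s = j2369 → |·| = 2369, ∠ = 90.00°
pole (s+40): 40 + j2369 → |·| = √(40²+2369²) = √5613761 ≈ 2369.3, ∠ = arctan(2369/40) ≈ 89.03°
pole (s+387): 387 + j2369 → |·| = √(387²+2369²) = √5761930 ≈ 2400.4, ∠ = arctan(2369/387) ≈ 80.72°
|L| = 10 · 6.0916e+06 / 5.6873e+06 ≈ 10.711
Gain = 20 log₁₀(10.711) ≈ 20.60 dB
∠L = 157.11° − 169.75° = -12.64°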